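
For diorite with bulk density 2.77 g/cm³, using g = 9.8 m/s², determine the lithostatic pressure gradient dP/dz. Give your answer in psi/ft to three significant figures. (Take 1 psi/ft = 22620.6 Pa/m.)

1.20 psi/ft

dP/dz = ρg = 2770 kg/m³ × 9.8 m/s² = 27146 Pa/m
= 27146 Pa/m × (1 psi/ft / 22621 Pa/m) = 1.2001 psi/ft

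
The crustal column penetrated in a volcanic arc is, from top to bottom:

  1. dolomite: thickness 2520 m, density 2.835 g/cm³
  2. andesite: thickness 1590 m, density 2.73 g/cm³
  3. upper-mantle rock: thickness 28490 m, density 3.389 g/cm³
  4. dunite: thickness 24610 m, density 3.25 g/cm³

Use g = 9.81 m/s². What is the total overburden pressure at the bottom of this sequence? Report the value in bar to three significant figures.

dolomite: 2835 kg/m³ × 9.81 m/s² × 2520 m = 7.008×10^7 Pa = 700.8 bar
andesite: 2730 kg/m³ × 9.81 m/s² × 1590 m = 4.258×10^7 Pa = 425.8 bar
upper-mantle rock: 3389 kg/m³ × 9.81 m/s² × 28490 m = 9.472×10^8 Pa = 9472 bar
dunite: 3250 kg/m³ × 9.81 m/s² × 24610 m = 7.846×10^8 Pa = 7846 bar
Total = 700.8 + 425.8 + 9472 + 7846 = 18445 bar

18400 bar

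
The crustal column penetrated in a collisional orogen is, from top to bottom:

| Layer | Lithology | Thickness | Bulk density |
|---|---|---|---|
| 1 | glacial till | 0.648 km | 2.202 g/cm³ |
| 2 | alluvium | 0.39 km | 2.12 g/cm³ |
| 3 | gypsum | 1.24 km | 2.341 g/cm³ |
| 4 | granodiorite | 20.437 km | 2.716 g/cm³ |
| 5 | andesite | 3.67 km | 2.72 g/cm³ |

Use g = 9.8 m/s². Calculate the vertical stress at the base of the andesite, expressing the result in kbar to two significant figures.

6.9 kbar

glacial till: 2202 kg/m³ × 9.8 m/s² × 648 m = 1.398×10^7 Pa = 0.1398 kbar
alluvium: 2120 kg/m³ × 9.8 m/s² × 390 m = 8.103×10^6 Pa = 0.08103 kbar
gypsum: 2341 kg/m³ × 9.8 m/s² × 1240 m = 2.845×10^7 Pa = 0.2845 kbar
granodiorite: 2716 kg/m³ × 9.8 m/s² × 20437 m = 5.440×10^8 Pa = 5.440 kbar
andesite: 2720 kg/m³ × 9.8 m/s² × 3670 m = 9.783×10^7 Pa = 0.9783 kbar
Total = 0.1398 + 0.08103 + 0.2845 + 5.440 + 0.9783 = 6.9233 kbar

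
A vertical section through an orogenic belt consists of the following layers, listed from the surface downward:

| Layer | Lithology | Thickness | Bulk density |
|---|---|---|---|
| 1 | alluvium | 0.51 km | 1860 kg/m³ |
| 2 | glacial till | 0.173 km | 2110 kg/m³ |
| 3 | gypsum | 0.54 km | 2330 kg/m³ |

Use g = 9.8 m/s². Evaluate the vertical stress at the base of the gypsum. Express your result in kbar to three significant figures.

alluvium: 1860 kg/m³ × 9.8 m/s² × 510 m = 9.296×10^6 Pa = 0.09296 kbar
glacial till: 2110 kg/m³ × 9.8 m/s² × 173 m = 3.577×10^6 Pa = 0.03577 kbar
gypsum: 2330 kg/m³ × 9.8 m/s² × 540 m = 1.233×10^7 Pa = 0.1233 kbar
Total = 0.09296 + 0.03577 + 0.1233 = 0.25204 kbar

0.252 kbar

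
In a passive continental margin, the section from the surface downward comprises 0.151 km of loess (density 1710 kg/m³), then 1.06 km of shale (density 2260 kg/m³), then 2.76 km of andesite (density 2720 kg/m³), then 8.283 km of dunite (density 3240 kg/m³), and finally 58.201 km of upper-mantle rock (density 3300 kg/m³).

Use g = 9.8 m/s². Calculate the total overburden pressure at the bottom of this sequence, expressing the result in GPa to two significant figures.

2.2 GPa

loess: 1710 kg/m³ × 9.8 m/s² × 151 m = 2.530×10^6 Pa = 2.530×10^-3 GPa
shale: 2260 kg/m³ × 9.8 m/s² × 1060 m = 2.348×10^7 Pa = 0.02348 GPa
andesite: 2720 kg/m³ × 9.8 m/s² × 2760 m = 7.357×10^7 Pa = 0.07357 GPa
dunite: 3240 kg/m³ × 9.8 m/s² × 8283 m = 2.630×10^8 Pa = 0.2630 GPa
upper-mantle rock: 3300 kg/m³ × 9.8 m/s² × 58201 m = 1.882×10^9 Pa = 1.882 GPa
Total = 2.530×10^-3 + 0.02348 + 0.07357 + 0.2630 + 1.882 = 2.2448 GPa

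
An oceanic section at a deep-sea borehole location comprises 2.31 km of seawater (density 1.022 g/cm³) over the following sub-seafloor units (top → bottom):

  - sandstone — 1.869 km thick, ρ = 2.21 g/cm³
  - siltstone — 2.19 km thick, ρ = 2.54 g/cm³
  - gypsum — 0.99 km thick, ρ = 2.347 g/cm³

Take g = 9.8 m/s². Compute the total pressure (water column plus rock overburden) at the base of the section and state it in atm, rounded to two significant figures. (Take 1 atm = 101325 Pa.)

1400 atm

seawater: 1022 kg/m³ × 9.8 m/s² × 2310 m = 2.314×10^7 Pa = 228.3 atm
sandstone: 2210 kg/m³ × 9.8 m/s² × 1869 m = 4.048×10^7 Pa = 399.5 atm
siltstone: 2540 kg/m³ × 9.8 m/s² × 2190 m = 5.451×10^7 Pa = 538.0 atm
gypsum: 2347 kg/m³ × 9.8 m/s² × 990 m = 2.277×10^7 Pa = 224.7 atm
Total = 228.3 + 399.5 + 538.0 + 224.7 = 1390.6 atm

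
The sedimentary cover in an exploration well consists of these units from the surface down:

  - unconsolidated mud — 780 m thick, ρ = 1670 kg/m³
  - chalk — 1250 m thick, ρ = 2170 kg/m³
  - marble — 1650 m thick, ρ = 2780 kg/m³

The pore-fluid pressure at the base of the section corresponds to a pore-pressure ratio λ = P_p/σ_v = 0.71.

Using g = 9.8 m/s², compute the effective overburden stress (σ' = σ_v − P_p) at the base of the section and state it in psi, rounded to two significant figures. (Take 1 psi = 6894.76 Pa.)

Overburden (lithostatic) stress σ_v:
unconsolidated mud: 1670 kg/m³ × 9.8 m/s² × 780 m = 1.277×10^7 Pa = 12.77 MPa
chalk: 2170 kg/m³ × 9.8 m/s² × 1250 m = 2.658×10^7 Pa = 26.58 MPa
marble: 2780 kg/m³ × 9.8 m/s² × 1650 m = 4.495×10^7 Pa = 44.95 MPa
Total = 12.77 + 26.58 + 44.95 = 84.301 MPa
Pore pressure P_p = λ·σ_v = 0.71 × 84.30 MPa = 59.85 MPa
Effective stress σ' = σ_v − P_p = 84.30 − 59.85 = 24.447 MPa = 3545.8 psi

3500 psi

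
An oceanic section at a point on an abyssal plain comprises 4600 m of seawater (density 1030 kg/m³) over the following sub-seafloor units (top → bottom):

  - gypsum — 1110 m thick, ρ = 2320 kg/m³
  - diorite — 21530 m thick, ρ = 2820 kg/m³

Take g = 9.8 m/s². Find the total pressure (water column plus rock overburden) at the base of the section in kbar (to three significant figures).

6.67 kbar

seawater: 1030 kg/m³ × 9.8 m/s² × 4600 m = 4.643×10^7 Pa = 0.4643 kbar
gypsum: 2320 kg/m³ × 9.8 m/s² × 1110 m = 2.524×10^7 Pa = 0.2524 kbar
diorite: 2820 kg/m³ × 9.8 m/s² × 21530 m = 5.950×10^8 Pa = 5.950 kbar
Total = 0.4643 + 0.2524 + 5.950 = 6.6667 kbar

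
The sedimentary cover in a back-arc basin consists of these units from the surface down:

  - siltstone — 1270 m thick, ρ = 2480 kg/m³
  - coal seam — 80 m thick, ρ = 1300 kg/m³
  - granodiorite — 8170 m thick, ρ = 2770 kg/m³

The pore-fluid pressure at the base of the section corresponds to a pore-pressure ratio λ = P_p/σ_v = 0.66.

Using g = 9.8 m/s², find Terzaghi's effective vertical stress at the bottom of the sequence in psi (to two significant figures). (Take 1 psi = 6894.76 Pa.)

Overburden (lithostatic) stress σ_v:
siltstone: 2480 kg/m³ × 9.8 m/s² × 1270 m = 3.087×10^7 Pa = 30.87 MPa
coal seam: 1300 kg/m³ × 9.8 m/s² × 80 m = 1.019×10^6 Pa = 1.019 MPa
granodiorite: 2770 kg/m³ × 9.8 m/s² × 8170 m = 2.218×10^8 Pa = 221.8 MPa
Total = 30.87 + 1.019 + 221.8 = 253.67 MPa
Pore pressure P_p = λ·σ_v = 0.66 × 253.7 MPa = 167.4 MPa
Effective stress σ' = σ_v − P_p = 253.7 − 167.4 = 86.247 MPa = 12509 psi

13000 psi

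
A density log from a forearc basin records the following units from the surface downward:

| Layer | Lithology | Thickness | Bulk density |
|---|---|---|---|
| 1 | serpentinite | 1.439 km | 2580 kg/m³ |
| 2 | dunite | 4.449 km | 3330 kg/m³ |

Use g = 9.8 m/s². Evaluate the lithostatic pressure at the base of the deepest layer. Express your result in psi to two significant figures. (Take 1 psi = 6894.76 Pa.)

26000 psi

serpentinite: 2580 kg/m³ × 9.8 m/s² × 1439 m = 3.638×10^7 Pa = 5277 psi
dunite: 3330 kg/m³ × 9.8 m/s² × 4449 m = 1.452×10^8 Pa = 21058 psi
Total = 5277 + 21058 = 26335 psi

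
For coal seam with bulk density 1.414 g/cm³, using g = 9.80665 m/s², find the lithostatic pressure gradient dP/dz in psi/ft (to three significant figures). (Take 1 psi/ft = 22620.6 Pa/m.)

dP/dz = ρg = 1414 kg/m³ × 9.80665 m/s² = 13867 Pa/m
= 13867 Pa/m × (1 psi/ft / 22621 Pa/m) = 0.61301 psi/ft

0.613 psi/ft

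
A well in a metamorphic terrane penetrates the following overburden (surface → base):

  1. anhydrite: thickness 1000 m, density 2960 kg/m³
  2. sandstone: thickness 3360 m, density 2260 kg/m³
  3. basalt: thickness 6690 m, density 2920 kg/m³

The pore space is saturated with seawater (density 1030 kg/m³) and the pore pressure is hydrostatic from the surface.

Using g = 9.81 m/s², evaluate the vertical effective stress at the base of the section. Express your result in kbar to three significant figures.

1.84 kbar

Overburden (lithostatic) stress σ_v:
anhydrite: 2960 kg/m³ × 9.81 m/s² × 1000 m = 2.904×10^7 Pa = 29.04 MPa
sandstone: 2260 kg/m³ × 9.81 m/s² × 3360 m = 7.449×10^7 Pa = 74.49 MPa
basalt: 2920 kg/m³ × 9.81 m/s² × 6690 m = 1.916×10^8 Pa = 191.6 MPa
Total = 29.04 + 74.49 + 191.6 = 295.17 MPa
Pore pressure P_p = 1030 kg/m³ × 9.81 m/s² × 11050 m = 1.117×10^8 Pa = 111.7 MPa
Effective stress σ' = σ_v − P_p = 295.2 − 111.7 = 183.51 MPa = 1.8351 kbar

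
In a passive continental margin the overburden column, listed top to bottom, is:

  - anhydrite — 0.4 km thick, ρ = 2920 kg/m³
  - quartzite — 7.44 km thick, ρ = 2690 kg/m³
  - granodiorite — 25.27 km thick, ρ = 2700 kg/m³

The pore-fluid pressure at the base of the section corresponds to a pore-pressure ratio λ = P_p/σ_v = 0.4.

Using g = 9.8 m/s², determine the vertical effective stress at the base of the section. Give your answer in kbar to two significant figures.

5.3 kbar

Overburden (lithostatic) stress σ_v:
anhydrite: 2920 kg/m³ × 9.8 m/s² × 400 m = 1.145×10^7 Pa = 11.45 MPa
quartzite: 2690 kg/m³ × 9.8 m/s² × 7440 m = 1.961×10^8 Pa = 196.1 MPa
granodiorite: 2700 kg/m³ × 9.8 m/s² × 25270 m = 6.686×10^8 Pa = 668.6 MPa
Total = 11.45 + 196.1 + 668.6 = 876.22 MPa
Pore pressure P_p = λ·σ_v = 0.4 × 876.2 MPa = 350.5 MPa
Effective stress σ' = σ_v − P_p = 876.2 − 350.5 = 525.73 MPa = 5.2573 kbar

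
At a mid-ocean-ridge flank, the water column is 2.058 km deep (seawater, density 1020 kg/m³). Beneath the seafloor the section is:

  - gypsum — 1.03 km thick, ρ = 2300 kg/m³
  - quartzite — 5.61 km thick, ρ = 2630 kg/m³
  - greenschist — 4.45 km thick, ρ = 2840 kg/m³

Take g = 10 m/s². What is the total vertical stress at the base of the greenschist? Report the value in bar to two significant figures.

3200 bar

seawater: 1020 kg/m³ × 10 m/s² × 2058 m = 2.099×10^7 Pa = 209.9 bar
gypsum: 2300 kg/m³ × 10 m/s² × 1030 m = 2.369×10^7 Pa = 236.9 bar
quartzite: 2630 kg/m³ × 10 m/s² × 5610 m = 1.475×10^8 Pa = 1475 bar
greenschist: 2840 kg/m³ × 10 m/s² × 4450 m = 1.264×10^8 Pa = 1264 bar
Total = 209.9 + 236.9 + 1475 + 1264 = 3186.0 bar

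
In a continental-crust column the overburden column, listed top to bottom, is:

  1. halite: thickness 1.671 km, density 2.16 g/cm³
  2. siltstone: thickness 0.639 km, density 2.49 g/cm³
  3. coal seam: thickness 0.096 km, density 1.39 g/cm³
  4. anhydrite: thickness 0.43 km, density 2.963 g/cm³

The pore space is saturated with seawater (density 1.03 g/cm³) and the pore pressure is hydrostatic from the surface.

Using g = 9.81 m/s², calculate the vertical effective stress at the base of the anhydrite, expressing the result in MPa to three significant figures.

36.2 MPa

Overburden (lithostatic) stress σ_v:
halite: 2160 kg/m³ × 9.81 m/s² × 1671 m = 3.541×10^7 Pa = 35.41 MPa
siltstone: 2490 kg/m³ × 9.81 m/s² × 639 m = 1.561×10^7 Pa = 15.61 MPa
coal seam: 1390 kg/m³ × 9.81 m/s² × 96 m = 1.309×10^6 Pa = 1.309 MPa
anhydrite: 2963 kg/m³ × 9.81 m/s² × 430 m = 1.250×10^7 Pa = 12.50 MPa
Total = 35.41 + 15.61 + 1.309 + 12.50 = 64.824 MPa
Pore pressure P_p = 1030 kg/m³ × 9.81 m/s² × 2836 m = 2.866×10^7 Pa = 28.66 MPa
Effective stress σ' = σ_v − P_p = 64.82 − 28.66 = 36.169 MPa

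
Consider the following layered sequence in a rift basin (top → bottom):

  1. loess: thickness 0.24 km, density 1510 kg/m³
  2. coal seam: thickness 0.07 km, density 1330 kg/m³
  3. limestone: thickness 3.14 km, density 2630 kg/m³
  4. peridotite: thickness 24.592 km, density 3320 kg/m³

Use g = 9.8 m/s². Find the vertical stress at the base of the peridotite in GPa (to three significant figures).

loess: 1510 kg/m³ × 9.8 m/s² × 240 m = 3.552×10^6 Pa = 3.552×10^-3 GPa
coal seam: 1330 kg/m³ × 9.8 m/s² × 70 m = 9.124×10^5 Pa = 9.124×10^-4 GPa
limestone: 2630 kg/m³ × 9.8 m/s² × 3140 m = 8.093×10^7 Pa = 0.08093 GPa
peridotite: 3320 kg/m³ × 9.8 m/s² × 24592 m = 8.001×10^8 Pa = 0.8001 GPa
Total = 3.552×10^-3 + 9.124×10^-4 + 0.08093 + 0.8001 = 0.88552 GPa

0.886 GPa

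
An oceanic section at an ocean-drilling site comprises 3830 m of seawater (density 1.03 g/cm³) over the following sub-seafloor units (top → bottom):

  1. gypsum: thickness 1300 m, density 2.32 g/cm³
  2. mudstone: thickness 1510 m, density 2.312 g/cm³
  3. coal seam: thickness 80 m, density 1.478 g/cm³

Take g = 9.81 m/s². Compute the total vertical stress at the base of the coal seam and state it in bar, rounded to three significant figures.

seawater: 1030 kg/m³ × 9.81 m/s² × 3830 m = 3.870×10^7 Pa = 387.0 bar
gypsum: 2320 kg/m³ × 9.81 m/s² × 1300 m = 2.959×10^7 Pa = 295.9 bar
mudstone: 2312 kg/m³ × 9.81 m/s² × 1510 m = 3.425×10^7 Pa = 342.5 bar
coal seam: 1478 kg/m³ × 9.81 m/s² × 80 m = 1.160×10^6 Pa = 11.60 bar
Total = 387.0 + 295.9 + 342.5 + 11.60 = 1036.9 bar

1040 bar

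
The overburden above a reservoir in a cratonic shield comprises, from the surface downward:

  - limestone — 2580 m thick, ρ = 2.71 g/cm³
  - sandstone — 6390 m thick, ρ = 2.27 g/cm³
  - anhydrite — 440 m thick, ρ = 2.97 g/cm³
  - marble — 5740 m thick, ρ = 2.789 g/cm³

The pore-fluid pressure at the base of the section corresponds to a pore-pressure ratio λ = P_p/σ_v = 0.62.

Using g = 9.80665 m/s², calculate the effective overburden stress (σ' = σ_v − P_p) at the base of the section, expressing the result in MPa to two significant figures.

140 MPa

Overburden (lithostatic) stress σ_v:
limestone: 2710 kg/m³ × 9.80665 m/s² × 2580 m = 6.857×10^7 Pa = 68.57 MPa
sandstone: 2270 kg/m³ × 9.80665 m/s² × 6390 m = 1.422×10^8 Pa = 142.2 MPa
anhydrite: 2970 kg/m³ × 9.80665 m/s² × 440 m = 1.282×10^7 Pa = 12.82 MPa
marble: 2789 kg/m³ × 9.80665 m/s² × 5740 m = 1.570×10^8 Pa = 157.0 MPa
Total = 68.57 + 142.2 + 12.82 + 157.0 = 380.62 MPa
Pore pressure P_p = λ·σ_v = 0.62 × 380.6 MPa = 236.0 MPa
Effective stress σ' = σ_v − P_p = 380.6 − 236.0 = 144.64 MPa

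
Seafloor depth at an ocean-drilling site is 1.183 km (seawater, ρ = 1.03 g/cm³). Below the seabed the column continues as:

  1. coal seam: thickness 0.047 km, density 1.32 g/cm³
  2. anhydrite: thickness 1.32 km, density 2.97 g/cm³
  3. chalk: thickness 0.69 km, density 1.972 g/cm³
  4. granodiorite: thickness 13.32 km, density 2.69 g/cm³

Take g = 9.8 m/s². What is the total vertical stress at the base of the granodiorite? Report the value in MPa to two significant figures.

420 MPa

seawater: 1030 kg/m³ × 9.8 m/s² × 1183 m = 1.194×10^7 Pa = 11.94 MPa
coal seam: 1320 kg/m³ × 9.8 m/s² × 47 m = 6.080×10^5 Pa = 0.6080 MPa
anhydrite: 2970 kg/m³ × 9.8 m/s² × 1320 m = 3.842×10^7 Pa = 38.42 MPa
chalk: 1972 kg/m³ × 9.8 m/s² × 690 m = 1.333×10^7 Pa = 13.33 MPa
granodiorite: 2690 kg/m³ × 9.8 m/s² × 13320 m = 3.511×10^8 Pa = 351.1 MPa
Total = 11.94 + 0.6080 + 38.42 + 13.33 + 351.1 = 415.45 MPa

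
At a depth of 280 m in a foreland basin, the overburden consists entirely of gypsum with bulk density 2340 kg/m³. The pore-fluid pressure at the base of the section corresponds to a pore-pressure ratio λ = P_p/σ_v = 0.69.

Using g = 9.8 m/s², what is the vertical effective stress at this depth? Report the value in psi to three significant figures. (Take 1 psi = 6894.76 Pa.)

Overburden (lithostatic) stress σ_v:
gypsum: 2340 kg/m³ × 9.8 m/s² × 280 m = 6.421×10^6 Pa = 6.421 MPa
Pore pressure P_p = λ·σ_v = 0.69 × 6.421 MPa = 4.430 MPa
Effective stress σ' = σ_v − P_p = 6.421 − 4.430 = 1.9905 MPa = 288.70 psi

289 psi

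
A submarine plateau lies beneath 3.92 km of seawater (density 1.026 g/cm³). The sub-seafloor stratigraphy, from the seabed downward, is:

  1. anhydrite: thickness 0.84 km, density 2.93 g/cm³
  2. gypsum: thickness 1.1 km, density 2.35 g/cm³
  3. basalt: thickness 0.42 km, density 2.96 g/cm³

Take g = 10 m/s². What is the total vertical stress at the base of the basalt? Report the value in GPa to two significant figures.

0.10 GPa

seawater: 1026 kg/m³ × 10 m/s² × 3920 m = 4.022×10^7 Pa = 0.04022 GPa
anhydrite: 2930 kg/m³ × 10 m/s² × 840 m = 2.461×10^7 Pa = 0.02461 GPa
gypsum: 2350 kg/m³ × 10 m/s² × 1100 m = 2.585×10^7 Pa = 0.02585 GPa
basalt: 2960 kg/m³ × 10 m/s² × 420 m = 1.243×10^7 Pa = 0.01243 GPa
Total = 0.04022 + 0.02461 + 0.02585 + 0.01243 = 0.10311 GPa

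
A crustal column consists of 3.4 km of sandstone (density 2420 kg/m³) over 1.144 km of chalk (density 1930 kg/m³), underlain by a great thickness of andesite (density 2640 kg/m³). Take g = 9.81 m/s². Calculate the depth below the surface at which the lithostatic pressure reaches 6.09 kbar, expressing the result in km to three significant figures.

Pressure at base of upper layers: 2420×9.81×3400 + 1930×9.81×1144 = 1.024×10^8 Pa = 1.024 kbar
Remaining pressure to be supplied by andesite: 6.090×10^8 − 1.024×10^8 = 5.066×10^8 Pa
Additional depth in andesite = 5.066×10^8 Pa / (2640 kg/m³ × 9.81 m/s²) = 19562 m
Total depth = 4544 m + 19562 m = 24106 m
= 24.106 km

24.1 km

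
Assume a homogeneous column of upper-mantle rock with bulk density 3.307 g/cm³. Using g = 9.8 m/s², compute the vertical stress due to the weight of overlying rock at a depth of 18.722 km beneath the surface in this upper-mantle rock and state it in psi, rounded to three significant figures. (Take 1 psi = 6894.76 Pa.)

88000 psi

upper-mantle rock: 3307 kg/m³ × 9.8 m/s² × 18722 m = 6.068×10^8 Pa = 88002 psi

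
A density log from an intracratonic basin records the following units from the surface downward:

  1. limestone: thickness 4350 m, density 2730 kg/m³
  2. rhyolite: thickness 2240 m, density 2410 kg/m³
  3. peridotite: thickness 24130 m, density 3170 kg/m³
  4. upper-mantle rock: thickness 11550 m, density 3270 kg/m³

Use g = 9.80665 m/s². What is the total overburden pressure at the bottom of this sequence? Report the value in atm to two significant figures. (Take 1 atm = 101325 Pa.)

limestone: 2730 kg/m³ × 9.80665 m/s² × 4350 m = 1.165×10^8 Pa = 1149 atm
rhyolite: 2410 kg/m³ × 9.80665 m/s² × 2240 m = 5.294×10^7 Pa = 522.5 atm
peridotite: 3170 kg/m³ × 9.80665 m/s² × 24130 m = 7.501×10^8 Pa = 7403 atm
upper-mantle rock: 3270 kg/m³ × 9.80665 m/s² × 11550 m = 3.704×10^8 Pa = 3655 atm
Total = 1149 + 522.5 + 7403 + 3655 = 12730 atm

13000 atm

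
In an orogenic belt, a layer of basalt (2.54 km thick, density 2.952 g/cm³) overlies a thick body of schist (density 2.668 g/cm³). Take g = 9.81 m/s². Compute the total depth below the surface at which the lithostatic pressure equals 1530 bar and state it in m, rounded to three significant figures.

5580 m

Pressure at base of upper layers: 2952×9.81×2540 = 7.356×10^7 Pa = 735.6 bar
Remaining pressure to be supplied by schist: 1.530×10^8 − 7.356×10^7 = 7.944×10^7 Pa
Additional depth in schist = 7.944×10^7 Pa / (2668 kg/m³ × 9.81 m/s²) = 3035.3 m
Total depth = 2540 m + 3035.3 m = 5575.3 m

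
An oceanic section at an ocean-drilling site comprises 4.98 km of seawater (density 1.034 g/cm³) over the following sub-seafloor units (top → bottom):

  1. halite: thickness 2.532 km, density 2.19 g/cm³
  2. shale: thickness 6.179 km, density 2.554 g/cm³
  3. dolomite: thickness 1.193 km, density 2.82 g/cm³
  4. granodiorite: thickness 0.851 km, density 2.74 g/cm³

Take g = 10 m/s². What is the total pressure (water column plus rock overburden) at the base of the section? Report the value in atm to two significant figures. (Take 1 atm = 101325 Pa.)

3200 atm

seawater: 1034 kg/m³ × 10 m/s² × 4980 m = 5.149×10^7 Pa = 508.2 atm
halite: 2190 kg/m³ × 10 m/s² × 2532 m = 5.545×10^7 Pa = 547.3 atm
shale: 2554 kg/m³ × 10 m/s² × 6179 m = 1.578×10^8 Pa = 1557 atm
dolomite: 2820 kg/m³ × 10 m/s² × 1193 m = 3.364×10^7 Pa = 332.0 atm
granodiorite: 2740 kg/m³ × 10 m/s² × 851 m = 2.332×10^7 Pa = 230.1 atm
Total = 508.2 + 547.3 + 1557 + 332.0 + 230.1 = 3175.1 atm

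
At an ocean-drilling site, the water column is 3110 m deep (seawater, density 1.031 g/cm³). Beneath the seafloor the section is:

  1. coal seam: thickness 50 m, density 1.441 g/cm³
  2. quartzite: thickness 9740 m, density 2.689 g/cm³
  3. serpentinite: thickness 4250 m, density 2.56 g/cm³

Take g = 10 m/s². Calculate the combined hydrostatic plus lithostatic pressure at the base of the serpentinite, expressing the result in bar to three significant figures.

seawater: 1031 kg/m³ × 10 m/s² × 3110 m = 3.206×10^7 Pa = 320.6 bar
coal seam: 1441 kg/m³ × 10 m/s² × 50 m = 7.205×10^5 Pa = 7.205 bar
quartzite: 2689 kg/m³ × 10 m/s² × 9740 m = 2.619×10^8 Pa = 2619 bar
serpentinite: 2560 kg/m³ × 10 m/s² × 4250 m = 1.088×10^8 Pa = 1088 bar
Total = 320.6 + 7.205 + 2619 + 1088 = 4034.9 bar

4030 bar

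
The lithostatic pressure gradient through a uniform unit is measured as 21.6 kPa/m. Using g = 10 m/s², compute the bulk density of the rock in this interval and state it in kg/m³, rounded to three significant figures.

2160 kg/m³

ρ = (dP/dz)/g = 21.6 kPa/m / 10 m/s² = 21600 Pa/m / 10 m/s² = 2160.0 kg/m³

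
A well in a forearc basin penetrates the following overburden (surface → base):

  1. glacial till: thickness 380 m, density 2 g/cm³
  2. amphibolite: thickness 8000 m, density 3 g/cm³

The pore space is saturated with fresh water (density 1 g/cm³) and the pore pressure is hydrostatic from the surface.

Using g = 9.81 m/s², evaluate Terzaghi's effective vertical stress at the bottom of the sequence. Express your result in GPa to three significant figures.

0.161 GPa

Overburden (lithostatic) stress σ_v:
glacial till: 2000 kg/m³ × 9.81 m/s² × 380 m = 7.456×10^6 Pa = 7.456 MPa
amphibolite: 3000 kg/m³ × 9.81 m/s² × 8000 m = 2.354×10^8 Pa = 235.4 MPa
Total = 7.456 + 235.4 = 242.90 MPa
Pore pressure P_p = 1000 kg/m³ × 9.81 m/s² × 8380 m = 8.221×10^7 Pa = 82.21 MPa
Effective stress σ' = σ_v − P_p = 242.9 − 82.21 = 160.69 MPa = 0.16069 GPa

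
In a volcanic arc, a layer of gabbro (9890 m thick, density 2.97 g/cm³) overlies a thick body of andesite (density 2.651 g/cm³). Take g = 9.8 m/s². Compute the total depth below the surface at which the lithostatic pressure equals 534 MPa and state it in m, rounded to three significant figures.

Pressure at base of upper layers: 2970×9.8×9890 = 2.879×10^8 Pa = 287.9 MPa
Remaining pressure to be supplied by andesite: 5.340×10^8 − 2.879×10^8 = 2.461×10^8 Pa
Additional depth in andesite = 2.461×10^8 Pa / (2651 kg/m³ × 9.8 m/s²) = 9474.3 m
Total depth = 9890 m + 9474.3 m = 19364 m

19400 m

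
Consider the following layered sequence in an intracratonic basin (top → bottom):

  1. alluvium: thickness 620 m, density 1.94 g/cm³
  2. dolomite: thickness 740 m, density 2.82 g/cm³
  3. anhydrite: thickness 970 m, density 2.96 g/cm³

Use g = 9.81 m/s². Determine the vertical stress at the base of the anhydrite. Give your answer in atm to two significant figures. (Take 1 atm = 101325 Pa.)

600 atm

alluvium: 1940 kg/m³ × 9.81 m/s² × 620 m = 1.180×10^7 Pa = 116.5 atm
dolomite: 2820 kg/m³ × 9.81 m/s² × 740 m = 2.047×10^7 Pa = 202.0 atm
anhydrite: 2960 kg/m³ × 9.81 m/s² × 970 m = 2.817×10^7 Pa = 278.0 atm
Total = 116.5 + 202.0 + 278.0 = 596.47 atm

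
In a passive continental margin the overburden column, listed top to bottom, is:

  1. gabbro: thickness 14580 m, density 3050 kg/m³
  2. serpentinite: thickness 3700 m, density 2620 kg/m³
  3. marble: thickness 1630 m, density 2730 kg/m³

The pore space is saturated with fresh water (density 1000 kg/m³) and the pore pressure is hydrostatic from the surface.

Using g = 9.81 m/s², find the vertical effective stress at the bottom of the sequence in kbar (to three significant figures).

Overburden (lithostatic) stress σ_v:
gabbro: 3050 kg/m³ × 9.81 m/s² × 14580 m = 4.362×10^8 Pa = 436.2 MPa
serpentinite: 2620 kg/m³ × 9.81 m/s² × 3700 m = 9.510×10^7 Pa = 95.10 MPa
marble: 2730 kg/m³ × 9.81 m/s² × 1630 m = 4.365×10^7 Pa = 43.65 MPa
Total = 436.2 + 95.10 + 43.65 = 574.99 MPa
Pore pressure P_p = 1000 kg/m³ × 9.81 m/s² × 19910 m = 1.953×10^8 Pa = 195.3 MPa
Effective stress σ' = σ_v − P_p = 575.0 − 195.3 = 379.68 MPa = 3.7968 kbar

3.80 kbar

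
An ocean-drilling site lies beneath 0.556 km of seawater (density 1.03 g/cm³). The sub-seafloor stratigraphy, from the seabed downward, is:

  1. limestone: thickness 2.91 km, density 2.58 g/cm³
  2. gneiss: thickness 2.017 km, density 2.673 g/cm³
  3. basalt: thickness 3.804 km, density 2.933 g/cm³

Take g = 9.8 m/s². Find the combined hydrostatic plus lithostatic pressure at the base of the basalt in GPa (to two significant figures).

0.24 GPa

seawater: 1030 kg/m³ × 9.8 m/s² × 556 m = 5.612×10^6 Pa = 5.612×10^-3 GPa
limestone: 2580 kg/m³ × 9.8 m/s² × 2910 m = 7.358×10^7 Pa = 0.07358 GPa
gneiss: 2673 kg/m³ × 9.8 m/s² × 2017 m = 5.284×10^7 Pa = 0.05284 GPa
basalt: 2933 kg/m³ × 9.8 m/s² × 3804 m = 1.093×10^8 Pa = 0.1093 GPa
Total = 5.612×10^-3 + 0.07358 + 0.05284 + 0.1093 = 0.24136 GPa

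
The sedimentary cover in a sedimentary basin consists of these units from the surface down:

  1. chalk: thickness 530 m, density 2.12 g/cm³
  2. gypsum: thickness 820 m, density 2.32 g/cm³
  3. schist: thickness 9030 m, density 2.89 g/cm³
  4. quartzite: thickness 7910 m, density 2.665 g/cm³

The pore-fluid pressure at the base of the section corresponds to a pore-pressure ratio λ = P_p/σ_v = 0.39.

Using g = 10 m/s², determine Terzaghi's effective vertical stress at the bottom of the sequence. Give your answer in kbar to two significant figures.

3.1 kbar

Overburden (lithostatic) stress σ_v:
chalk: 2120 kg/m³ × 10 m/s² × 530 m = 1.124×10^7 Pa = 11.24 MPa
gypsum: 2320 kg/m³ × 10 m/s² × 820 m = 1.902×10^7 Pa = 19.02 MPa
schist: 2890 kg/m³ × 10 m/s² × 9030 m = 2.610×10^8 Pa = 261.0 MPa
quartzite: 2665 kg/m³ × 10 m/s² × 7910 m = 2.108×10^8 Pa = 210.8 MPa
Total = 11.24 + 19.02 + 261.0 + 210.8 = 502.03 MPa
Pore pressure P_p = λ·σ_v = 0.39 × 502.0 MPa = 195.8 MPa
Effective stress σ' = σ_v − P_p = 502.0 − 195.8 = 306.24 MPa = 3.0624 kbar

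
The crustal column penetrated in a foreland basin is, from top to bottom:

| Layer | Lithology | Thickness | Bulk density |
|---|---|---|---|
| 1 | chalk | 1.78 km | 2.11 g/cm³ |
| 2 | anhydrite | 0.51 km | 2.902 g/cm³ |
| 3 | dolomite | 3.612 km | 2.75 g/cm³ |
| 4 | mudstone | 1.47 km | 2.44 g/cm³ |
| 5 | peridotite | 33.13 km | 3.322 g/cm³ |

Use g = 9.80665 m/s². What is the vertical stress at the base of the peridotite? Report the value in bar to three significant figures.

12600 bar

chalk: 2110 kg/m³ × 9.80665 m/s² × 1780 m = 3.683×10^7 Pa = 368.3 bar
anhydrite: 2902 kg/m³ × 9.80665 m/s² × 510 m = 1.451×10^7 Pa = 145.1 bar
dolomite: 2750 kg/m³ × 9.80665 m/s² × 3612 m = 9.741×10^7 Pa = 974.1 bar
mudstone: 2440 kg/m³ × 9.80665 m/s² × 1470 m = 3.517×10^7 Pa = 351.7 bar
peridotite: 3322 kg/m³ × 9.80665 m/s² × 33130 m = 1.079×10^9 Pa = 10793 bar
Total = 368.3 + 145.1 + 974.1 + 351.7 + 10793 = 12632 bar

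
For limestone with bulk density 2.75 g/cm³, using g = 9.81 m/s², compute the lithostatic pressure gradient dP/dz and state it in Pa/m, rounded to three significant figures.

27000 Pa/m

dP/dz = ρg = 2750 kg/m³ × 9.81 m/s² = 26978 Pa/m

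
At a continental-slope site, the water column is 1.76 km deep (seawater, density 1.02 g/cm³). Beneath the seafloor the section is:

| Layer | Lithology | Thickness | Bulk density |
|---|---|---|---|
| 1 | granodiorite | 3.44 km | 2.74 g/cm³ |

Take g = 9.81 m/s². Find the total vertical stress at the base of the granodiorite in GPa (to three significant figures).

seawater: 1020 kg/m³ × 9.81 m/s² × 1760 m = 1.761×10^7 Pa = 0.01761 GPa
granodiorite: 2740 kg/m³ × 9.81 m/s² × 3440 m = 9.247×10^7 Pa = 0.09247 GPa
Total = 0.01761 + 0.09247 = 0.11008 GPa

0.110 GPa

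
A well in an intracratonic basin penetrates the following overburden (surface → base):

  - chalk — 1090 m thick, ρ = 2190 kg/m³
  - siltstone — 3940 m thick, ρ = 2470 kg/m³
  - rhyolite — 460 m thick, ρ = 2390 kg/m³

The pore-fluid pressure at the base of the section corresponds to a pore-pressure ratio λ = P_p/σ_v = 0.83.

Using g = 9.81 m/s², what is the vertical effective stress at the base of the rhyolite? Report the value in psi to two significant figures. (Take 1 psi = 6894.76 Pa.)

3200 psi

Overburden (lithostatic) stress σ_v:
chalk: 2190 kg/m³ × 9.81 m/s² × 1090 m = 2.342×10^7 Pa = 23.42 MPa
siltstone: 2470 kg/m³ × 9.81 m/s² × 3940 m = 9.547×10^7 Pa = 95.47 MPa
rhyolite: 2390 kg/m³ × 9.81 m/s² × 460 m = 1.079×10^7 Pa = 10.79 MPa
Total = 23.42 + 95.47 + 10.79 = 129.67 MPa
Pore pressure P_p = λ·σ_v = 0.83 × 129.7 MPa = 107.6 MPa
Effective stress σ' = σ_v − P_p = 129.7 − 107.6 = 22.044 MPa = 3197.2 psi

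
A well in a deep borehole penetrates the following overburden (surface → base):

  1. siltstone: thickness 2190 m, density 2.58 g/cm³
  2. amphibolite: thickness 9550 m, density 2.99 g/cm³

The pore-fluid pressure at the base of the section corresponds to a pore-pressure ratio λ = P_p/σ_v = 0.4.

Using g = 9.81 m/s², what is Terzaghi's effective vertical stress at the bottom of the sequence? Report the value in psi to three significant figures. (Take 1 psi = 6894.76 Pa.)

29200 psi

Overburden (lithostatic) stress σ_v:
siltstone: 2580 kg/m³ × 9.81 m/s² × 2190 m = 5.543×10^7 Pa = 55.43 MPa
amphibolite: 2990 kg/m³ × 9.81 m/s² × 9550 m = 2.801×10^8 Pa = 280.1 MPa
Total = 55.43 + 280.1 = 335.55 MPa
Pore pressure P_p = λ·σ_v = 0.4 × 335.5 MPa = 134.2 MPa
Effective stress σ' = σ_v − P_p = 335.5 − 134.2 = 201.33 MPa = 29200 psi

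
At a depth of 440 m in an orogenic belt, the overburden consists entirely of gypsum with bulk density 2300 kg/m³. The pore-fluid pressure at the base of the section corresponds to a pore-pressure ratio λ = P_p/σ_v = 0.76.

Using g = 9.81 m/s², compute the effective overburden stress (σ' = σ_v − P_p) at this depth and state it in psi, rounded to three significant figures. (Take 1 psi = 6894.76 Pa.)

Overburden (lithostatic) stress σ_v:
gypsum: 2300 kg/m³ × 9.81 m/s² × 440 m = 9.928×10^6 Pa = 9.928 MPa
Pore pressure P_p = λ·σ_v = 0.76 × 9.928 MPa = 7.545 MPa
Effective stress σ' = σ_v − P_p = 9.928 − 7.545 = 2.3827 MPa = 345.57 psi

346 psi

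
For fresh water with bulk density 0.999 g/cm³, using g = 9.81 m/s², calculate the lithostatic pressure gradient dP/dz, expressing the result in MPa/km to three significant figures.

9.80 MPa/km

dP/dz = ρg = 999 kg/m³ × 9.81 m/s² = 9800.2 Pa/m
= 9800.2 Pa/m × (1 MPa/km / 1000.0 Pa/m) = 9.8002 MPa/km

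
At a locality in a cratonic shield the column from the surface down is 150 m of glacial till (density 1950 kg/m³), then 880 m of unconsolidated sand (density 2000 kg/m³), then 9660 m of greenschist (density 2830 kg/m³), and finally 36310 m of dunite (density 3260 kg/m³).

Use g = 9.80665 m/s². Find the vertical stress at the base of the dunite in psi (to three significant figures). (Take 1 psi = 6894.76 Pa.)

glacial till: 1950 kg/m³ × 9.80665 m/s² × 150 m = 2.868×10^6 Pa = 416.0 psi
unconsolidated sand: 2000 kg/m³ × 9.80665 m/s² × 880 m = 1.726×10^7 Pa = 2503 psi
greenschist: 2830 kg/m³ × 9.80665 m/s² × 9660 m = 2.681×10^8 Pa = 38883 psi
dunite: 3260 kg/m³ × 9.80665 m/s² × 36310 m = 1.161×10^9 Pa = 1.684×10^5 psi
Total = 416.0 + 2503 + 38883 + 1.684×10^5 = 2.1017×10^5 psi

210000 psi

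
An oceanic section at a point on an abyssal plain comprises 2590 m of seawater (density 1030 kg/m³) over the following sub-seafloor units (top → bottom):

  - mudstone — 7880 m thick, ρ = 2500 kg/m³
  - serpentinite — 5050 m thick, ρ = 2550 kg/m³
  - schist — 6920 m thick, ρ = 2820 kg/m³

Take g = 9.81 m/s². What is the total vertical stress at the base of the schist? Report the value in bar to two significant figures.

5400 bar

seawater: 1030 kg/m³ × 9.81 m/s² × 2590 m = 2.617×10^7 Pa = 261.7 bar
mudstone: 2500 kg/m³ × 9.81 m/s² × 7880 m = 1.933×10^8 Pa = 1933 bar
serpentinite: 2550 kg/m³ × 9.81 m/s² × 5050 m = 1.263×10^8 Pa = 1263 bar
schist: 2820 kg/m³ × 9.81 m/s² × 6920 m = 1.914×10^8 Pa = 1914 bar
Total = 261.7 + 1933 + 1263 + 1914 = 5371.9 bar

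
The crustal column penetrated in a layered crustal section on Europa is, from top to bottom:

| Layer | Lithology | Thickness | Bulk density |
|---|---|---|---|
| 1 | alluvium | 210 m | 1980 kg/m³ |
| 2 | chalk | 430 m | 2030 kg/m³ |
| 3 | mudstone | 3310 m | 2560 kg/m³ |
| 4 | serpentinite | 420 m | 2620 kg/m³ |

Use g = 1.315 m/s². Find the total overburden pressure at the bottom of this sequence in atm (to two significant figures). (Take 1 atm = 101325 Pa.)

140 atm

alluvium: 1980 kg/m³ × 1.315 m/s² × 210 m = 5.468×10^5 Pa = 5.396 atm
chalk: 2030 kg/m³ × 1.315 m/s² × 430 m = 1.148×10^6 Pa = 11.33 atm
mudstone: 2560 kg/m³ × 1.315 m/s² × 3310 m = 1.114×10^7 Pa = 110.0 atm
serpentinite: 2620 kg/m³ × 1.315 m/s² × 420 m = 1.447×10^6 Pa = 14.28 atm
Total = 5.396 + 11.33 + 110.0 + 14.28 = 140.98 atm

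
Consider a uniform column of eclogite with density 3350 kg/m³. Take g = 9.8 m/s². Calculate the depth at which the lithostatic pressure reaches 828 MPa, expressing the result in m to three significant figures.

h = P/(ρg) = 828 MPa / (3350 kg/m³ × 9.8 m/s²) = 8.280×10^8 Pa / 32830 Pa/m = 25221 m

25200 m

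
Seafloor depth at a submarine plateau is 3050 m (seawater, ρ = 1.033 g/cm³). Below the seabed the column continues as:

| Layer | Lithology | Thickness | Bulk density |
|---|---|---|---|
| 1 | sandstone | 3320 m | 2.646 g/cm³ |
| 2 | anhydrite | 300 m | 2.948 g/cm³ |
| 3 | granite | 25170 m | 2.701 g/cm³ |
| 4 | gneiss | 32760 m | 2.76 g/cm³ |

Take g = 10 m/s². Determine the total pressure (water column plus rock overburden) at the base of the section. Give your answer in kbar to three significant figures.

seawater: 1033 kg/m³ × 10 m/s² × 3050 m = 3.151×10^7 Pa = 0.3151 kbar
sandstone: 2646 kg/m³ × 10 m/s² × 3320 m = 8.785×10^7 Pa = 0.8785 kbar
anhydrite: 2948 kg/m³ × 10 m/s² × 300 m = 8.844×10^6 Pa = 0.08844 kbar
granite: 2701 kg/m³ × 10 m/s² × 25170 m = 6.798×10^8 Pa = 6.798 kbar
gneiss: 2760 kg/m³ × 10 m/s² × 32760 m = 9.042×10^8 Pa = 9.042 kbar
Total = 0.3151 + 0.8785 + 0.08844 + 6.798 + 9.042 = 17.122 kbar

17.1 kbar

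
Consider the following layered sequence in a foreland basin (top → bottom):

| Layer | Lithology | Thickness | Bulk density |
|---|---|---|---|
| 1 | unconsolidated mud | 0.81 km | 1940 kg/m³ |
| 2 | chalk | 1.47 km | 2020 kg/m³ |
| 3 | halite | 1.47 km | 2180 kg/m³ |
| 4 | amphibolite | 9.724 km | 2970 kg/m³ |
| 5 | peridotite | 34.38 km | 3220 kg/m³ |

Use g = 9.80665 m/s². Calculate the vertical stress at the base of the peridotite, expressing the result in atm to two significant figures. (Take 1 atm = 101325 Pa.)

unconsolidated mud: 1940 kg/m³ × 9.80665 m/s² × 810 m = 1.541×10^7 Pa = 152.1 atm
chalk: 2020 kg/m³ × 9.80665 m/s² × 1470 m = 2.912×10^7 Pa = 287.4 atm
halite: 2180 kg/m³ × 9.80665 m/s² × 1470 m = 3.143×10^7 Pa = 310.2 atm
amphibolite: 2970 kg/m³ × 9.80665 m/s² × 9724 m = 2.832×10^8 Pa = 2795 atm
peridotite: 3220 kg/m³ × 9.80665 m/s² × 34380 m = 1.086×10^9 Pa = 10714 atm
Total = 152.1 + 287.4 + 310.2 + 2795 + 10714 = 14259 atm

14000 atm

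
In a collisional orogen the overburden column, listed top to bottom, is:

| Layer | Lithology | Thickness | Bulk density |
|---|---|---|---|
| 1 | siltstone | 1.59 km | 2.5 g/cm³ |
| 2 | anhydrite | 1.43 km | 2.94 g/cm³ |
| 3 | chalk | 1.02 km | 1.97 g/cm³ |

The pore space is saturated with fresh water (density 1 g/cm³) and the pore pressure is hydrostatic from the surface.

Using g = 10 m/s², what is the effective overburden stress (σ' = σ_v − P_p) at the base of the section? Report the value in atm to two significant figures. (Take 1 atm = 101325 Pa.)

Overburden (lithostatic) stress σ_v:
siltstone: 2500 kg/m³ × 10 m/s² × 1590 m = 3.975×10^7 Pa = 39.75 MPa
anhydrite: 2940 kg/m³ × 10 m/s² × 1430 m = 4.204×10^7 Pa = 42.04 MPa
chalk: 1970 kg/m³ × 10 m/s² × 1020 m = 2.009×10^7 Pa = 20.09 MPa
Total = 39.75 + 42.04 + 20.09 = 101.89 MPa
Pore pressure P_p = 1000 kg/m³ × 10 m/s² × 4040 m = 4.040×10^7 Pa = 40.40 MPa
Effective stress σ' = σ_v − P_p = 101.9 − 40.40 = 61.486 MPa = 606.82 atm

610 atm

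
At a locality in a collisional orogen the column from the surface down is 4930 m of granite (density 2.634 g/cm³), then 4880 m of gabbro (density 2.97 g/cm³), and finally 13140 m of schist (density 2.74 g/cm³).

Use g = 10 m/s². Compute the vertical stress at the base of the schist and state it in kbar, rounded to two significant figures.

6.3 kbar

granite: 2634 kg/m³ × 10 m/s² × 4930 m = 1.299×10^8 Pa = 1.299 kbar
gabbro: 2970 kg/m³ × 10 m/s² × 4880 m = 1.449×10^8 Pa = 1.449 kbar
schist: 2740 kg/m³ × 10 m/s² × 13140 m = 3.600×10^8 Pa = 3.600 kbar
Total = 1.299 + 1.449 + 3.600 = 6.3483 kbar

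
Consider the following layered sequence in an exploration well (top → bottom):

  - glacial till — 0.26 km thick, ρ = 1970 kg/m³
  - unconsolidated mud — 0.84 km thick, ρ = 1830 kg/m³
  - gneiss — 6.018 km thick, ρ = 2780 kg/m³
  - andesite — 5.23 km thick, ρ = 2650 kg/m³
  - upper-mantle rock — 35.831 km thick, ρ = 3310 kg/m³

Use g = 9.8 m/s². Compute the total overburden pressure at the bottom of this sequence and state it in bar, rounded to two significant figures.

15000 bar

glacial till: 1970 kg/m³ × 9.8 m/s² × 260 m = 5.020×10^6 Pa = 50.20 bar
unconsolidated mud: 1830 kg/m³ × 9.8 m/s² × 840 m = 1.506×10^7 Pa = 150.6 bar
gneiss: 2780 kg/m³ × 9.8 m/s² × 6018 m = 1.640×10^8 Pa = 1640 bar
andesite: 2650 kg/m³ × 9.8 m/s² × 5230 m = 1.358×10^8 Pa = 1358 bar
upper-mantle rock: 3310 kg/m³ × 9.8 m/s² × 35831 m = 1.162×10^9 Pa = 11623 bar
Total = 50.20 + 150.6 + 1640 + 1358 + 11623 = 14821 bar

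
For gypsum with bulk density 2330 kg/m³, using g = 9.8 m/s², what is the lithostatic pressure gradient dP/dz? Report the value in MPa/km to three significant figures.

22.8 MPa/km

dP/dz = ρg = 2330 kg/m³ × 9.8 m/s² = 22834 Pa/m
= 22834 Pa/m × (1 MPa/km / 1000.0 Pa/m) = 22.834 MPa/km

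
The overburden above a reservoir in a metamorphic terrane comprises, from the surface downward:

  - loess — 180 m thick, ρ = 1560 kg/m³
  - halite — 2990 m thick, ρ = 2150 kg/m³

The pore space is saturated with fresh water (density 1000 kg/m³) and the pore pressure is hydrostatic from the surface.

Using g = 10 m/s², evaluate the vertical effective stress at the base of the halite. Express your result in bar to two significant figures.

350 bar

Overburden (lithostatic) stress σ_v:
loess: 1560 kg/m³ × 10 m/s² × 180 m = 2.808×10^6 Pa = 2.808 MPa
halite: 2150 kg/m³ × 10 m/s² × 2990 m = 6.428×10^7 Pa = 64.28 MPa
Total = 2.808 + 64.28 = 67.093 MPa
Pore pressure P_p = 1000 kg/m³ × 10 m/s² × 3170 m = 3.170×10^7 Pa = 31.70 MPa
Effective stress σ' = σ_v − P_p = 67.09 − 31.70 = 35.393 MPa = 353.93 bar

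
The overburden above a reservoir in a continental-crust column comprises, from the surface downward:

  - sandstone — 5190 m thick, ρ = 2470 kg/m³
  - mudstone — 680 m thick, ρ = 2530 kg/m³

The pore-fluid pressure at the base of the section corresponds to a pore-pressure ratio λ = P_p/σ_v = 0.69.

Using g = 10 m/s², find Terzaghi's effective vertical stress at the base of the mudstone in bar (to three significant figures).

451 bar

Overburden (lithostatic) stress σ_v:
sandstone: 2470 kg/m³ × 10 m/s² × 5190 m = 1.282×10^8 Pa = 128.2 MPa
mudstone: 2530 kg/m³ × 10 m/s² × 680 m = 1.720×10^7 Pa = 17.20 MPa
Total = 128.2 + 17.20 = 145.40 MPa
Pore pressure P_p = λ·σ_v = 0.69 × 145.4 MPa = 100.3 MPa
Effective stress σ' = σ_v − P_p = 145.4 − 100.3 = 45.073 MPa = 450.73 bar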